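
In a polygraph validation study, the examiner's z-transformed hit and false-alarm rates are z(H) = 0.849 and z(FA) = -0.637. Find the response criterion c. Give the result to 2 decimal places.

c = -0.11

c = −½·[z(H) + z(FA)] = −½·(0.849 + (-0.637)) = -0.106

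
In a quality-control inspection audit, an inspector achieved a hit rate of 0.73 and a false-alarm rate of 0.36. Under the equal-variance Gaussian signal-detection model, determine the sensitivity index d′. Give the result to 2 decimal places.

d′ = 0.97

z(H) = z(0.73) = 0.613
z(FA) = z(0.36) = -0.358
d' = z(H) − z(FA) = 0.613 − (-0.358) = 0.971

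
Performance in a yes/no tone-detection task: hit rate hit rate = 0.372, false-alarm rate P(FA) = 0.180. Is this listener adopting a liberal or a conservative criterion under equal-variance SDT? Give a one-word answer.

z(H) = -0.327, z(FA) = -0.915
c = −½·(z(H) + z(FA)) = 0.621
c > 0 → conservative criterion (biased toward responding “no”).

conservative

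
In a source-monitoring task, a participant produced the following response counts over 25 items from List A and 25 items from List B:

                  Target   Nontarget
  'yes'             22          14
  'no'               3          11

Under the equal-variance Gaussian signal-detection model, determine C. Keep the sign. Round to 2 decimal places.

H = 22/25 = 0.8800
FA = 14/25 = 0.5600
Φ⁻¹(H) = Φ⁻¹(0.8800) = 1.1750
Φ⁻¹(FA) = Φ⁻¹(0.5600) = 0.1510
c = −½·[z(H) + z(FA)] = −0.5 × (1.1750 + 0.1510) = -0.6630
c < 0: the participant has a liberal response bias.

C = -0.66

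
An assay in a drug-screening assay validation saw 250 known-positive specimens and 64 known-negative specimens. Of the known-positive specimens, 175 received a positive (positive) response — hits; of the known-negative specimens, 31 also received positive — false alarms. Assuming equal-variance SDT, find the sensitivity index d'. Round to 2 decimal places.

d' = 0.56

H = 175/250 = 0.7000
FA = 31/64 = 0.4844
z(H) = 0.5244
z(FA) = -0.0391
d' = z(H) − z(FA) = 0.5244 − (-0.0391) = 0.5635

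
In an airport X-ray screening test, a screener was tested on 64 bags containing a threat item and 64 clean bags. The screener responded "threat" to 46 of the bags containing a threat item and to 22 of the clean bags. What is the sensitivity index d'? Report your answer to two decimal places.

d' = 0.98

H = 46/64 = 0.7188
FA = 22/64 = 0.3438
z(H) = 0.579
z(FA) = -0.402
d' = z(H) − z(FA) = 0.579 − (-0.402) = 0.981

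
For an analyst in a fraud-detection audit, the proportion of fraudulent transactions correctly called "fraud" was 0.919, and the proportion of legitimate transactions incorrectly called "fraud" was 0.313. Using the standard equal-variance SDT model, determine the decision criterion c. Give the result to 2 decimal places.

c = -0.46

Φ⁻¹(H) = Φ⁻¹(0.919) = 1.398
Φ⁻¹(FA) = Φ⁻¹(0.313) = -0.487
c = −½·[z(H) + z(FA)] = −0.5 × (1.398 + (-0.487)) = -0.4555
c < 0: the analyst has a liberal response bias.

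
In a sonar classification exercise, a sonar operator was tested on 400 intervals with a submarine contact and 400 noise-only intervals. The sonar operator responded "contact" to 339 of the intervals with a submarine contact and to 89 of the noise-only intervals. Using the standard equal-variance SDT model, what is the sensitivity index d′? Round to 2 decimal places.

d′ = 1.79

H = 339/400 = 0.8475
FA = 89/400 = 0.2225
z(0.8475) = 1.0258, z(0.2225) = -0.7638
d' = z(H) − z(FA) = 1.0258 − (-0.7638) = 1.7896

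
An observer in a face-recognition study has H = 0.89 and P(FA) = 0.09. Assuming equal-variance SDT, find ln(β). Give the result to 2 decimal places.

z(H) = z(0.89) = 1.227
z(FA) = z(0.09) = -1.341
ln β = −½·[z(H)² − z(FA)²] = −0.5 × (1.506 − 1.798) = 0.146

ln β = 0.15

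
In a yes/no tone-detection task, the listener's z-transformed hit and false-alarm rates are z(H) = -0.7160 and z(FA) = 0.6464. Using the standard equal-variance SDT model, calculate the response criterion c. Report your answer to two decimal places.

c = 0.03

c = −½·[z(H) + z(FA)] = −½·(-0.7160 + 0.6464) = 0.0348
c > 0: the listener has a conservative response bias.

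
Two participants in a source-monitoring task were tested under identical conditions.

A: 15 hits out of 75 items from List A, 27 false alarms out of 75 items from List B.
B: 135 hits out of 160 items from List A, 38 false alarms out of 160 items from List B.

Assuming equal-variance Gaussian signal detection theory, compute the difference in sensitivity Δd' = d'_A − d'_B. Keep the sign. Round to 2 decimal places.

A: z(0.2000) = -0.842, z(0.3600) = -0.358, d' = -0.484
B: z(0.8438) = 1.010, z(0.2375) = -0.714, d' = 1.724
Δd' = d'_A − d'_B = -0.484 − 1.724 = -2.208
B has the higher sensitivity.

Δd' = -2.21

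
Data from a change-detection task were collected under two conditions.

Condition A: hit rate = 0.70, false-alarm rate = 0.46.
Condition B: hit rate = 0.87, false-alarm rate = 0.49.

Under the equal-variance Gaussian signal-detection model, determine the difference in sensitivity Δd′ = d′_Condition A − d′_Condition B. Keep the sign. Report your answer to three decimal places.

Condition A: z(0.70) = 0.5244, z(0.46) = -0.1004, d' = 0.6248
Condition B: z(0.87) = 1.1264, z(0.49) = -0.0251, d' = 1.1515
Δd' = d'_Condition A − d'_Condition B = 0.6248 − 1.1515 = -0.5267
Condition B has the higher sensitivity.

Δd′ = -0.527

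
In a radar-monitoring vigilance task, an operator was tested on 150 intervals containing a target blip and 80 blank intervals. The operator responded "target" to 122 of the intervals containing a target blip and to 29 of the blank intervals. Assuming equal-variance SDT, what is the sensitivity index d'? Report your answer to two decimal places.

H = 122/150 = 0.8133
FA = 29/80 = 0.3625
Φ⁻¹(H) = 0.890
Φ⁻¹(FA) = -0.352
d' = z(H) − z(FA) = 0.890 − (-0.352) = 1.242

d' = 1.24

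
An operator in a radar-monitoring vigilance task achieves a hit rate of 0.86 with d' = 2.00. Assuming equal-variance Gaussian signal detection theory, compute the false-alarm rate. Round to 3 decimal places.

z(hit rate) = z(0.86) = 1.0803
z(FA) = z(H) − d' = 1.0803 − 2.00 = -0.9197
false-alarm rate = Φ(-0.9197) = 0.1789

false-alarm rate = 0.179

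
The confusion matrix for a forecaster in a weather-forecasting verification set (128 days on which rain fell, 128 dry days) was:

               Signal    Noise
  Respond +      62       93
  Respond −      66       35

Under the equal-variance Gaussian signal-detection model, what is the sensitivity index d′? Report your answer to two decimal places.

d′ = -0.64

H = 62/128 = 0.4844
FA = 93/128 = 0.7266
Φ⁻¹(0.4844) = -0.0391, Φ⁻¹(0.7266) = 0.6026
d' = z(H) − z(FA) = -0.0391 − 0.6026 = -0.6417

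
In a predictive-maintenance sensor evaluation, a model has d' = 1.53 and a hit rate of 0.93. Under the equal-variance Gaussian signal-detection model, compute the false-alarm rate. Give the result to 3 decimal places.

false-alarm rate = 0.478

z(hit rate) = z(0.93) = 1.4758
z(FA) = z(H) − d' = 1.4758 − 1.53 = -0.0542
false-alarm rate = Φ(-0.0542) = 0.4784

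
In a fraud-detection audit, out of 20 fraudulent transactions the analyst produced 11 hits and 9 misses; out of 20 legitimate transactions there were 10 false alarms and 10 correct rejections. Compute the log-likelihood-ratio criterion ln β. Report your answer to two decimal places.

H = 11/20 = 0.5500
FA = 10/20 = 0.5000
Φ⁻¹(H) = 0.126
Φ⁻¹(FA) = 0.000
ln β = −½·[z(H)² − z(FA)²] = −0.5 × (0.016 − 0.000) = -0.008

ln β = -0.01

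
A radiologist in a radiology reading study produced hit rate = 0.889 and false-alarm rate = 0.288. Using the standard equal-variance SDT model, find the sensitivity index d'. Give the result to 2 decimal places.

d' = 1.78

z(0.889) = 1.2212, z(0.288) = -0.5592
d' = z(H) − z(FA) = 1.2212 − (-0.5592) = 1.7804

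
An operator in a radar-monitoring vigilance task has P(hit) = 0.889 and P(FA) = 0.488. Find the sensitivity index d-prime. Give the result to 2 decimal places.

Φ⁻¹(H) = Φ⁻¹(0.889) = 1.2212
Φ⁻¹(FA) = Φ⁻¹(0.488) = -0.0301
d' = z(H) − z(FA) = 1.2212 − (-0.0301) = 1.2513

d-prime = 1.25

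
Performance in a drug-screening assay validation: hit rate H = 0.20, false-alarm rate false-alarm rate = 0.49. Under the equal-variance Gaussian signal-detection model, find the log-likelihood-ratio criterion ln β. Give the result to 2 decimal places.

ln β = -0.35

z(H) = z(0.20) = -0.842
z(FA) = z(0.49) = -0.025
ln β = −½·[z(H)² − z(FA)²] = −0.5 × (0.709 − 0.001) = -0.354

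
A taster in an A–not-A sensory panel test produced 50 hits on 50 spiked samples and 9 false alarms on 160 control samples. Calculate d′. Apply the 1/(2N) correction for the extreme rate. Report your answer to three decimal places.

The hit rate is 50/50 = 1, so apply the 1/(2N) correction: H → 1 − 1/(2·50) = 0.99000.
z(H) = z(0.99000) = 2.3263
z(FA) = z(0.05625) = -1.5871
d' = 2.3263 − (-1.5871) = 3.9134

d′ = 3.913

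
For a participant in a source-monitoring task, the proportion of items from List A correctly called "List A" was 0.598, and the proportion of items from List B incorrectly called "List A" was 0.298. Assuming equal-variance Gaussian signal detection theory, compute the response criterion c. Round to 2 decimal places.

c = 0.14

z(0.598) = 0.248, z(0.298) = -0.530
c = −½·[z(H) + z(FA)] = −0.5 × (0.248 + (-0.530)) = 0.141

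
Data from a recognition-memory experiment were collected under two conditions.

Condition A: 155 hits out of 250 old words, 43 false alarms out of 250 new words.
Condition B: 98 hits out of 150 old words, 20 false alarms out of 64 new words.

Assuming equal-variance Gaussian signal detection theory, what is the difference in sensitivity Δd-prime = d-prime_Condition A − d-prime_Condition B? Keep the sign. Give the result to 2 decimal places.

Condition A: z(0.6200) = 0.305, z(0.1720) = -0.946, d' = 1.251
Condition B: z(0.6533) = 0.394, z(0.3125) = -0.489, d' = 0.883
Δd' = d'_Condition A − d'_Condition B = 1.251 − 0.883 = 0.368
Condition A has the higher sensitivity.

Δd-prime = 0.37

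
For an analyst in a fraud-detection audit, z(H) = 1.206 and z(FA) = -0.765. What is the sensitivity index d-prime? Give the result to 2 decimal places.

d' = z(H) − z(FA) = 1.206 − (-0.765) = 1.971

d-prime = 1.97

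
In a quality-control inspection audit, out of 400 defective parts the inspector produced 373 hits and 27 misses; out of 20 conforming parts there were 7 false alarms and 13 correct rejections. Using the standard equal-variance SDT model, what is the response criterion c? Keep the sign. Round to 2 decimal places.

c = -0.55

H = 373/400 = 0.9325
FA = 7/20 = 0.3500
z(H) = z(0.9325) = 1.4947
z(FA) = z(0.3500) = -0.3853
c = −½·[z(H) + z(FA)] = −0.5 × (1.4947 + (-0.3853)) = -0.5547
c < 0: the inspector has a liberal response bias.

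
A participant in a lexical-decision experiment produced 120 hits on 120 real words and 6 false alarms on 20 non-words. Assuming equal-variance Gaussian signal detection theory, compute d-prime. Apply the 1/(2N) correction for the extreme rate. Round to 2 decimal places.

The hit rate is 120/120 = 1, so apply the 1/(2N) correction: H → 1 − 1/(2·120) = 0.99583.
z(H) = z(0.99583) = 2.638
z(FA) = z(0.30000) = -0.524
d' = 2.638 − (-0.524) = 3.162

d-prime = 3.16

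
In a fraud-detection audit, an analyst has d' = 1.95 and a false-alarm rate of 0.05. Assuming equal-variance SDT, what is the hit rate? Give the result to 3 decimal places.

hit rate = 0.620

z(false-alarm rate) = z(0.05) = -1.6449
z(H) = z(FA) + d' = -1.6449 + 1.95 = 0.3051
hit rate = Φ(0.3051) = 0.6199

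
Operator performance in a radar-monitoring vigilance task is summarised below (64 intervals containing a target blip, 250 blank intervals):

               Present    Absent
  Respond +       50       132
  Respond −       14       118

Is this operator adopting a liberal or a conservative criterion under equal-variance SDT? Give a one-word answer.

liberal

z(H) = 0.776, z(FA) = 0.070
c = −½·(z(H) + z(FA)) = -0.423
c < 0 → liberal criterion (biased toward responding “yes”).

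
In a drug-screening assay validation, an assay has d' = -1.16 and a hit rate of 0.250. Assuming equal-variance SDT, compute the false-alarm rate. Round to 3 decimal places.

z(hit rate) = z(0.250) = -0.6745
z(FA) = z(H) − d' = -0.6745 − (-1.16) = 0.4855
false-alarm rate = Φ(0.4855) = 0.6863

false-alarm rate = 0.686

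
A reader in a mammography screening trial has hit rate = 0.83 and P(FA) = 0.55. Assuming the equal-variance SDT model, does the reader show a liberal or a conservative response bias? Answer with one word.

liberal

z(H) = 0.954, z(FA) = 0.126
c = −½·(z(H) + z(FA)) = -0.540
c < 0 → liberal criterion (biased toward responding “yes”).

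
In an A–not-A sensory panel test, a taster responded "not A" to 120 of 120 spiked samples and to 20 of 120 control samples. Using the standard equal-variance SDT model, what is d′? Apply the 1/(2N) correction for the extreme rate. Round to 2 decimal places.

The hit rate is 120/120 = 1, so apply the 1/(2N) correction: H → 1 − 1/(2·120) = 0.99583.
z(H) = z(0.99583) = 2.638
z(FA) = z(0.16667) = -0.967
d' = 2.638 − (-0.967) = 3.605

d′ = 3.61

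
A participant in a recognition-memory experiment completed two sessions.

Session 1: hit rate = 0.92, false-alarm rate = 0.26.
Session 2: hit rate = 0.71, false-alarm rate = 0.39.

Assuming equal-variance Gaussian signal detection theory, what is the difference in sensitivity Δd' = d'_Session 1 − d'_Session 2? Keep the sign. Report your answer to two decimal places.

Session 1: z(0.92) = 1.405, z(0.26) = -0.643, d' = 2.048
Session 2: z(0.71) = 0.553, z(0.39) = -0.279, d' = 0.832
Δd' = d'_Session 1 − d'_Session 2 = 2.048 − 0.832 = 1.216
Session 1 has the higher sensitivity.

Δd' = 1.22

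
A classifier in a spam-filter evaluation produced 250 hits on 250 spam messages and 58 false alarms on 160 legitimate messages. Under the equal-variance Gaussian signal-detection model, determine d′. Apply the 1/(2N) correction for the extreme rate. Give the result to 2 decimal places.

d′ = 3.23

The hit rate is 250/250 = 1, so apply the 1/(2N) correction: H → 1 − 1/(2·250) = 0.99800.
z(H) = z(0.99800) = 2.878
z(FA) = z(0.36250) = -0.352
d' = 2.878 − (-0.352) = 3.230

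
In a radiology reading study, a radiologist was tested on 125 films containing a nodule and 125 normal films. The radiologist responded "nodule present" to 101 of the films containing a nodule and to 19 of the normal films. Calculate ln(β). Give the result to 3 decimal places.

H = 101/125 = 0.8080
FA = 19/125 = 0.1520
Φ⁻¹(0.8080) = 0.8705, Φ⁻¹(0.1520) = -1.0279
ln β = −½·[z(H)² − z(FA)²] = −0.5 × (0.7578 − 1.0566) = 0.1494

ln β = 0.149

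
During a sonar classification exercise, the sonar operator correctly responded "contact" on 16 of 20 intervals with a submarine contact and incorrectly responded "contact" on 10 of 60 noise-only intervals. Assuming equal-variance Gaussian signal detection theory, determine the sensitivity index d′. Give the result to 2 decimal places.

H = 16/20 = 0.8000
FA = 10/60 = 0.1667
Φ⁻¹(H) = Φ⁻¹(0.8000) = 0.8416
Φ⁻¹(FA) = Φ⁻¹(0.1667) = -0.9673
d' = z(H) − z(FA) = 0.8416 − (-0.9673) = 1.8089

d′ = 1.81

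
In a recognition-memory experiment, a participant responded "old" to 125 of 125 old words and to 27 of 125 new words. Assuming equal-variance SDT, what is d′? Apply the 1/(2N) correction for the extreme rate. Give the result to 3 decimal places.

d′ = 3.438

The hit rate is 125/125 = 1, so apply the 1/(2N) correction: H → 1 − 1/(2·125) = 0.99600.
z(H) = z(0.99600) = 2.6521
z(FA) = z(0.21600) = -0.7858
d' = 2.6521 − (-0.7858) = 3.4379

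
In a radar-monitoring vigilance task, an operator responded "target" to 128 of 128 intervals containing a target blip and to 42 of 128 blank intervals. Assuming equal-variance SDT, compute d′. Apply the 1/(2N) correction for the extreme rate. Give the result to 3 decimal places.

d′ = 3.105

The hit rate is 128/128 = 1, so apply the 1/(2N) correction: H → 1 − 1/(2·128) = 0.99609.
z(H) = z(0.99609) = 2.6597
z(FA) = z(0.32812) = -0.4451
d' = 2.6597 − (-0.4451) = 3.1048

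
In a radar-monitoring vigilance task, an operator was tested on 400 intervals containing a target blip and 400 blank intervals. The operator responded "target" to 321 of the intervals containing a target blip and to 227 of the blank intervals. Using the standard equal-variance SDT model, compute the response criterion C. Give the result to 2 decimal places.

C = -0.51

H = 321/400 = 0.8025
FA = 227/400 = 0.5675
z(H) = 0.8506
z(FA) = 0.1700
c = −½·[z(H) + z(FA)] = −0.5 × (0.8506 + 0.1700) = -0.5103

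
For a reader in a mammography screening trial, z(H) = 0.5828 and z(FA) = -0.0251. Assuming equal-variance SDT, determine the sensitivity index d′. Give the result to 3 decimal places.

d′ = 0.608

d' = z(H) − z(FA) = 0.5828 − (-0.0251) = 0.6079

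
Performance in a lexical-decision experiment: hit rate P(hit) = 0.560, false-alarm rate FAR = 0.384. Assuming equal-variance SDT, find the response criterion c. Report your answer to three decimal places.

z(H) = z(0.560) = 0.1510
z(FA) = z(0.384) = -0.2950
c = −½·[z(H) + z(FA)] = −0.5 × (0.1510 + (-0.2950)) = 0.0720

c = 0.072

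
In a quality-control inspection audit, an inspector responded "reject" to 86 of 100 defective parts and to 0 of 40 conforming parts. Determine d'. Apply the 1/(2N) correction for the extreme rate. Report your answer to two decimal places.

The false-alarm rate is 0/40 = 0, so apply the 1/(2N) correction: FA → 1/(2·40) = 0.01250.
z(H) = z(0.86000) = 1.080
z(FA) = z(0.01250) = -2.241
d' = 1.080 − (-2.241) = 3.321

d' = 3.32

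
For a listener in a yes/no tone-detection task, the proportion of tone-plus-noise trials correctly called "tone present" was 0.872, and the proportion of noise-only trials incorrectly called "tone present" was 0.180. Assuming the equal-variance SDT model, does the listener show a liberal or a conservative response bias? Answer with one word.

liberal

z(H) = 1.136, z(FA) = -0.915
c = −½·(z(H) + z(FA)) = -0.1105
c < 0 → liberal criterion (biased toward responding “yes”).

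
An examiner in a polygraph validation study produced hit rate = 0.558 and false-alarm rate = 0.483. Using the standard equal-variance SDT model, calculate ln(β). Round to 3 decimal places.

z(H) = z(0.558) = 0.1459
z(FA) = z(0.483) = -0.0426
ln β = −½·[z(H)² − z(FA)²] = −0.5 × (0.0213 − 0.0018) = -0.00975

ln β = -0.010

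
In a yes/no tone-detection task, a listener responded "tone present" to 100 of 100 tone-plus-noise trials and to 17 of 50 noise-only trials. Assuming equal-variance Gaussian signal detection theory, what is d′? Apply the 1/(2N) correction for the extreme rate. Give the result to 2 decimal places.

d′ = 2.99

The hit rate is 100/100 = 1, so apply the 1/(2N) correction: H → 1 − 1/(2·100) = 0.99500.
z(H) = z(0.99500) = 2.576
z(FA) = z(0.34000) = -0.412
d' = 2.576 − (-0.412) = 2.988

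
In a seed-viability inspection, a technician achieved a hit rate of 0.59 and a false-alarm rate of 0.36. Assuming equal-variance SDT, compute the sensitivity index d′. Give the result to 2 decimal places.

d′ = 0.59

z(0.59) = 0.2275, z(0.36) = -0.3585
d' = z(H) − z(FA) = 0.2275 − (-0.3585) = 0.5860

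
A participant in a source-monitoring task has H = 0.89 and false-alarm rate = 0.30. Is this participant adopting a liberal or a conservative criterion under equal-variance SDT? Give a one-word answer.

liberal

z(H) = 1.227, z(FA) = -0.524
c = −½·(z(H) + z(FA)) = -0.3515
c < 0 → liberal criterion (biased toward responding “yes”).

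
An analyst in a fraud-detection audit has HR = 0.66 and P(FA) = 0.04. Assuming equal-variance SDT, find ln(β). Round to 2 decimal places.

ln β = 1.45

Φ⁻¹(H) = Φ⁻¹(0.66) = 0.412
Φ⁻¹(FA) = Φ⁻¹(0.04) = -1.751
ln β = −½·[z(H)² − z(FA)²] = −0.5 × (0.170 − 3.066) = 1.448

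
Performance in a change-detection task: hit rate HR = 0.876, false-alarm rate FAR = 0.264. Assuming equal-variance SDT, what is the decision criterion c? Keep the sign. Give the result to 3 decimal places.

z(H) = 1.1552
z(FA) = -0.6311
c = −½·[z(H) + z(FA)] = −0.5 × (1.1552 + (-0.6311)) = -0.26205

c = -0.262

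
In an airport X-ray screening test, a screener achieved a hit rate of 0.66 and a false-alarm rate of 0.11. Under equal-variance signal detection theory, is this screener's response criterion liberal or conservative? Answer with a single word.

z(H) = 0.412, z(FA) = -1.227
c = −½·(z(H) + z(FA)) = 0.4075
c > 0 → conservative criterion (biased toward responding “no”).

conservative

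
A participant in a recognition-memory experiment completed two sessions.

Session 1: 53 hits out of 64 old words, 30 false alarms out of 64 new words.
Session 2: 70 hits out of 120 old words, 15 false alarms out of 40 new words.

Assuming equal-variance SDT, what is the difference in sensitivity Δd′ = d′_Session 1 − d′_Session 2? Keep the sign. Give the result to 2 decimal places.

Session 1: z(0.8281) = 0.947, z(0.4688) = -0.078, d' = 1.025
Session 2: z(0.5833) = 0.210, z(0.3750) = -0.319, d' = 0.529
Δd' = d'_Session 1 − d'_Session 2 = 1.025 − 0.529 = 0.496
Session 1 has the higher sensitivity.

Δd′ = 0.50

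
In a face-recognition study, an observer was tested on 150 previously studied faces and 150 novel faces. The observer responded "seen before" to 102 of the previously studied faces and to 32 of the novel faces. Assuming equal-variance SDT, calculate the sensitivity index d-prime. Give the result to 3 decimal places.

H = 102/150 = 0.6800
FA = 32/150 = 0.2133
z(0.6800) = 0.4677, z(0.2133) = -0.7950
d' = z(H) − z(FA) = 0.4677 − (-0.7950) = 1.2627

d-prime = 1.263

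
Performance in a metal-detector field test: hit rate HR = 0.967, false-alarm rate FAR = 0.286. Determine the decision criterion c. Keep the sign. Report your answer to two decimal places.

Φ⁻¹(H) = 1.8384
Φ⁻¹(FA) = -0.5651
c = −½·[z(H) + z(FA)] = −0.5 × (1.8384 + (-0.5651)) = -0.63665
c < 0: the operator has a liberal response bias.

c = -0.64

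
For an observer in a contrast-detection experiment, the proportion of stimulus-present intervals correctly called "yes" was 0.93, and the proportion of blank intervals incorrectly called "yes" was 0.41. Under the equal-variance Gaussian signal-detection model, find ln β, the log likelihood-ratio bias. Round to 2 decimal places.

ln β = -1.06

Φ⁻¹(0.93) = 1.476, Φ⁻¹(0.41) = -0.228
ln β = −½·[z(H)² − z(FA)²] = −0.5 × (2.179 − 0.052) = -1.0635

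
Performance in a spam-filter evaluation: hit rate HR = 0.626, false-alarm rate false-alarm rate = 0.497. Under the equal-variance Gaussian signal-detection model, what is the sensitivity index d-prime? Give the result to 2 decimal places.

z(H) = z(0.626) = 0.3213
z(FA) = z(0.497) = -0.0075
d' = z(H) − z(FA) = 0.3213 − (-0.0075) = 0.3288

d-prime = 0.33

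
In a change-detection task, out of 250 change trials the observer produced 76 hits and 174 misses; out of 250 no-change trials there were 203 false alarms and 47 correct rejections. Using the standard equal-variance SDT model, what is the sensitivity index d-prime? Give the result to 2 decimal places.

d-prime = -1.40

H = 76/250 = 0.3040
FA = 203/250 = 0.8120
z(H) = -0.513
z(FA) = 0.885
d' = z(H) − z(FA) = -0.513 − 0.885 = -1.398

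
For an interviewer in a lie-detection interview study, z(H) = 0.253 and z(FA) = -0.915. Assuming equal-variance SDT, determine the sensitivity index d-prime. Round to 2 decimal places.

d-prime = 1.17

d' = z(H) − z(FA) = 0.253 − (-0.915) = 1.168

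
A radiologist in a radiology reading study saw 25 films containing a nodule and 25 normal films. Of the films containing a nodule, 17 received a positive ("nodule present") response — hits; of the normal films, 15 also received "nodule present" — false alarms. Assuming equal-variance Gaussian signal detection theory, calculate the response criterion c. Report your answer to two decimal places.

H = 17/25 = 0.6800
FA = 15/25 = 0.6000
z(H) = 0.468
z(FA) = 0.253
c = −½·[z(H) + z(FA)] = −0.5 × (0.468 + 0.253) = -0.3605

c = -0.36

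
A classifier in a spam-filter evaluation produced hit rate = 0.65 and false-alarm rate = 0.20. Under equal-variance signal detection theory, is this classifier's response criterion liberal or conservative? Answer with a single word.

z(H) = 0.385, z(FA) = -0.842
c = −½·(z(H) + z(FA)) = 0.2285
c > 0 → conservative criterion (biased toward responding “no”).

conservative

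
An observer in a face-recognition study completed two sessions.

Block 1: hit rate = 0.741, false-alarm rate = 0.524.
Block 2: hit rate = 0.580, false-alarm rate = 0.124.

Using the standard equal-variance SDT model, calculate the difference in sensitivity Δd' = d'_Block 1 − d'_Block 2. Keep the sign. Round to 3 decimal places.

Δd' = -0.771

Block 1: z(0.741) = 0.6464, z(0.524) = 0.0602, d' = 0.5862
Block 2: z(0.580) = 0.2019, z(0.124) = -1.1552, d' = 1.3571
Δd' = d'_Block 1 − d'_Block 2 = 0.5862 − 1.3571 = -0.7709
Block 2 has the higher sensitivity.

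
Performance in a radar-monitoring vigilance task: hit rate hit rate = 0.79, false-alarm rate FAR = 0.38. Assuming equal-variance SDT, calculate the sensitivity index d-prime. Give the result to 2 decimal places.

d-prime = 1.11

z(0.79) = 0.8064, z(0.38) = -0.3055
d' = z(H) − z(FA) = 0.8064 − (-0.3055) = 1.1119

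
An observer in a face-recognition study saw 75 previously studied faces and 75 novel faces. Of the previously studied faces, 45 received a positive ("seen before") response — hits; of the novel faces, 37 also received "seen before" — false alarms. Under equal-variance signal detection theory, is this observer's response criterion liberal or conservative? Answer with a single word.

z(H) = 0.253, z(FA) = -0.017
c = −½·(z(H) + z(FA)) = -0.118
c < 0 → liberal criterion (biased toward responding “yes”).

liberal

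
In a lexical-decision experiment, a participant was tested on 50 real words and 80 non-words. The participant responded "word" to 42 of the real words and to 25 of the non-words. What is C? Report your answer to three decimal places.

C = -0.253

H = 42/50 = 0.8400
FA = 25/80 = 0.3125
z(H) = z(0.8400) = 0.9945
z(FA) = z(0.3125) = -0.4888
c = −½·[z(H) + z(FA)] = −0.5 × (0.9945 + (-0.4888)) = -0.25285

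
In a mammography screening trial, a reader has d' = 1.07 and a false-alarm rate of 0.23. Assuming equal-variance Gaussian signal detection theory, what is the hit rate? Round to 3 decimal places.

hit rate = 0.630

z(false-alarm rate) = z(0.23) = -0.7388
z(H) = z(FA) + d' = -0.7388 + 1.07 = 0.3312
hit rate = Φ(0.3312) = 0.6298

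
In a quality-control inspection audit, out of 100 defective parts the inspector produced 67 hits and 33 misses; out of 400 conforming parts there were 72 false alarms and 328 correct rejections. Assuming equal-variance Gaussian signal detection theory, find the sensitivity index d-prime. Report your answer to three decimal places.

H = 67/100 = 0.6700
FA = 72/400 = 0.1800
z(H) = z(0.6700) = 0.4399
z(FA) = z(0.1800) = -0.9154
d' = z(H) − z(FA) = 0.4399 − (-0.9154) = 1.3553

d-prime = 1.355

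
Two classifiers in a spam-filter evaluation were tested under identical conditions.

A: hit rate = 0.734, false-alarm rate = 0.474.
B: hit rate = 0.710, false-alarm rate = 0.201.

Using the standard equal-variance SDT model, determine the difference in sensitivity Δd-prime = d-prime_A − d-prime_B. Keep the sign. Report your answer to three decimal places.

A: z(0.734) = 0.6250, z(0.474) = -0.0652, d' = 0.6902
B: z(0.710) = 0.5534, z(0.201) = -0.8381, d' = 1.3915
Δd' = d'_A − d'_B = 0.6902 − 1.3915 = -0.7013
B has the higher sensitivity.

Δd-prime = -0.701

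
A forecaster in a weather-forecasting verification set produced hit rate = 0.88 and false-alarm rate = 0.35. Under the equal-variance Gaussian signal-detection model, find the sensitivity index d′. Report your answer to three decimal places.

d′ = 1.560

Φ⁻¹(H) = 1.1750
Φ⁻¹(FA) = -0.3853
d' = z(H) − z(FA) = 1.1750 − (-0.3853) = 1.5603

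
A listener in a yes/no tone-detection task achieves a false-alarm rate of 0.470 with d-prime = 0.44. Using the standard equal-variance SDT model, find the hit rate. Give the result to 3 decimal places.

hit rate = 0.642

z(false-alarm rate) = z(0.470) = -0.0753
z(H) = z(FA) + d' = -0.0753 + 0.44 = 0.3647
hit rate = Φ(0.3647) = 0.6423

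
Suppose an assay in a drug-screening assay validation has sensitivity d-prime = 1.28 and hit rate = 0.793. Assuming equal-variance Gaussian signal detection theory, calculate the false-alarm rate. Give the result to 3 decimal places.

z(hit rate) = z(0.793) = 0.8169
z(FA) = z(H) − d' = 0.8169 − 1.28 = -0.4631
false-alarm rate = Φ(-0.4631) = 0.3216

false-alarm rate = 0.322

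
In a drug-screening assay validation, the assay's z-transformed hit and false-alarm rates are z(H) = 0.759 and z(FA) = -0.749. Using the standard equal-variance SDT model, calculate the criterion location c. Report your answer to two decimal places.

c = -0.01

c = −½·[z(H) + z(FA)] = −½·(0.759 + (-0.749)) = -0.005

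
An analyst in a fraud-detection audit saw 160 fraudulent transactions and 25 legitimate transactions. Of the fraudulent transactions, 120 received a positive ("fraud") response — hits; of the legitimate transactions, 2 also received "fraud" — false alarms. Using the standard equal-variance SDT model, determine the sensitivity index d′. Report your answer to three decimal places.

H = 120/160 = 0.7500
FA = 2/25 = 0.0800
z(H) = 0.6745
z(FA) = -1.4051
d' = z(H) − z(FA) = 0.6745 − (-1.4051) = 2.0796

d′ = 2.080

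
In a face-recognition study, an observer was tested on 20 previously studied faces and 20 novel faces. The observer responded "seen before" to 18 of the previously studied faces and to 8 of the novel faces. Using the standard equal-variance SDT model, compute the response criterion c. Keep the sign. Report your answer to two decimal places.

c = -0.51

H = 18/20 = 0.9000
FA = 8/20 = 0.4000
z(0.9000) = 1.2816, z(0.4000) = -0.2533
c = −½·[z(H) + z(FA)] = −0.5 × (1.2816 + (-0.2533)) = -0.51415
c < 0: the observer has a liberal response bias.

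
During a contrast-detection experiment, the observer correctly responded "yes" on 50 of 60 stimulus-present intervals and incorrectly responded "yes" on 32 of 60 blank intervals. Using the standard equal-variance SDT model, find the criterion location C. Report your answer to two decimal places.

H = 50/60 = 0.8333
FA = 32/60 = 0.5333
z(0.8333) = 0.9673, z(0.5333) = 0.0836
c = −½·[z(H) + z(FA)] = −0.5 × (0.9673 + 0.0836) = -0.52545

C = -0.53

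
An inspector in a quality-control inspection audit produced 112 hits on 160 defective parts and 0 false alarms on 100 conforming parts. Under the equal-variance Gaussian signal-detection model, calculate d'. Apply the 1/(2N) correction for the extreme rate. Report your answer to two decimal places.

d' = 3.10

The false-alarm rate is 0/100 = 0, so apply the 1/(2N) correction: FA → 1/(2·100) = 0.00500.
z(H) = z(0.70000) = 0.524
z(FA) = z(0.00500) = -2.576
d' = 0.524 − (-2.576) = 3.100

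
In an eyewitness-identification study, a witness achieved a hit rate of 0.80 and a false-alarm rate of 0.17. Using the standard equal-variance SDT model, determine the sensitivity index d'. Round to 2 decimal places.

Φ⁻¹(H) = Φ⁻¹(0.80) = 0.842
Φ⁻¹(FA) = Φ⁻¹(0.17) = -0.954
d' = z(H) − z(FA) = 0.842 − (-0.954) = 1.796

d' = 1.80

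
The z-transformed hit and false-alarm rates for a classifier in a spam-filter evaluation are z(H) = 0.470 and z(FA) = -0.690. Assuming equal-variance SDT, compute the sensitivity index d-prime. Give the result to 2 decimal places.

d-prime = 1.16

d' = z(H) − z(FA) = 0.470 − (-0.690) = 1.160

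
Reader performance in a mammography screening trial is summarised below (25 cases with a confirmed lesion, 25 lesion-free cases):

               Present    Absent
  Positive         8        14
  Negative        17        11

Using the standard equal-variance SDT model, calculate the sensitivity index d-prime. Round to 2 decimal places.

d-prime = -0.62

H = 8/25 = 0.3200
FA = 14/25 = 0.5600
z(H) = z(0.3200) = -0.468
z(FA) = z(0.5600) = 0.151
d' = z(H) − z(FA) = -0.468 − 0.151 = -0.619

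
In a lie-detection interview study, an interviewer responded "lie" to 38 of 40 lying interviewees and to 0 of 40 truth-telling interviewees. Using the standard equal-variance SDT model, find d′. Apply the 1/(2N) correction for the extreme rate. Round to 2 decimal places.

The false-alarm rate is 0/40 = 0, so apply the 1/(2N) correction: FA → 1/(2·40) = 0.01250.
z(H) = z(0.95000) = 1.645
z(FA) = z(0.01250) = -2.241
d' = 1.645 − (-2.241) = 3.886

d′ = 3.89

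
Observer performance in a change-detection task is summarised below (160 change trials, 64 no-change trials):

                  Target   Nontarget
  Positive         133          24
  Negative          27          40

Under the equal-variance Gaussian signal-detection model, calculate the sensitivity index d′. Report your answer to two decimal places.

H = 133/160 = 0.8313
FA = 24/64 = 0.3750
z(0.8313) = 0.959, z(0.3750) = -0.319
d' = z(H) − z(FA) = 0.959 − (-0.319) = 1.278

d′ = 1.28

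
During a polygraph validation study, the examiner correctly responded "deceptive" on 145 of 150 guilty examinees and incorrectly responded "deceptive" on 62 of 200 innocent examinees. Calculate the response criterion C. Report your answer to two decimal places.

H = 145/150 = 0.9667
FA = 62/200 = 0.3100
z(0.9667) = 1.834, z(0.3100) = -0.496
c = −½·[z(H) + z(FA)] = −0.5 × (1.834 + (-0.496)) = -0.669
c < 0: the examiner has a liberal response bias.

C = -0.67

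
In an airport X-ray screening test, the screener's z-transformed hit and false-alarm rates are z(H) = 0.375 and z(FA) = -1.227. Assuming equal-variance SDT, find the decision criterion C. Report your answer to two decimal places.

c = −½·[z(H) + z(FA)] = −½·(0.375 + (-1.227)) = 0.426
c > 0: the screener has a conservative response bias.

C = 0.43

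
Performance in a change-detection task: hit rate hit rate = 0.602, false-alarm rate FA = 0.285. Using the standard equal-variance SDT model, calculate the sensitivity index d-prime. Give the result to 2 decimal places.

d-prime = 0.83

Φ⁻¹(H) = Φ⁻¹(0.602) = 0.259
Φ⁻¹(FA) = Φ⁻¹(0.285) = -0.568
d' = z(H) − z(FA) = 0.259 − (-0.568) = 0.827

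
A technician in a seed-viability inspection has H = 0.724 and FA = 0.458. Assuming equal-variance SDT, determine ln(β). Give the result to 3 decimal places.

ln β = -0.171

z(H) = z(0.724) = 0.5948
z(FA) = z(0.458) = -0.1055
ln β = −½·[z(H)² − z(FA)²] = −0.5 × (0.3538 − 0.0111) = -0.17135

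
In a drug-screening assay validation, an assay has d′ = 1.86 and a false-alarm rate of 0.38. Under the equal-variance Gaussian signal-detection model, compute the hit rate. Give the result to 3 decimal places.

z(false-alarm rate) = z(0.38) = -0.3055
z(H) = z(FA) + d' = -0.3055 + 1.86 = 1.5545
hit rate = Φ(1.5545) = 0.9400

hit rate = 0.940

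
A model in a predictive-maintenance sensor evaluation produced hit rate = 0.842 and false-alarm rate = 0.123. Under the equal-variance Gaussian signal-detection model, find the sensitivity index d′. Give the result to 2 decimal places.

Φ⁻¹(H) = 1.003
Φ⁻¹(FA) = -1.160
d' = z(H) − z(FA) = 1.003 − (-1.160) = 2.163

d′ = 2.16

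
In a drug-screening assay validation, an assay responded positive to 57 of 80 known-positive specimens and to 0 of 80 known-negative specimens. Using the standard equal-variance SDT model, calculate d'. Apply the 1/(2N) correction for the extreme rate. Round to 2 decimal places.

The false-alarm rate is 0/80 = 0, so apply the 1/(2N) correction: FA → 1/(2·80) = 0.00625.
z(H) = z(0.71250) = 0.561
z(FA) = z(0.00625) = -2.498
d' = 0.561 − (-2.498) = 3.059

d' = 3.06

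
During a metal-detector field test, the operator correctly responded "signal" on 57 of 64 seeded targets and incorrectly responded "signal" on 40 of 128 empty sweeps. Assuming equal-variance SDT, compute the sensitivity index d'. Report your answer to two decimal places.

H = 57/64 = 0.8906
FA = 40/128 = 0.3125
z(H) = 1.230
z(FA) = -0.489
d' = z(H) − z(FA) = 1.230 − (-0.489) = 1.719

d' = 1.72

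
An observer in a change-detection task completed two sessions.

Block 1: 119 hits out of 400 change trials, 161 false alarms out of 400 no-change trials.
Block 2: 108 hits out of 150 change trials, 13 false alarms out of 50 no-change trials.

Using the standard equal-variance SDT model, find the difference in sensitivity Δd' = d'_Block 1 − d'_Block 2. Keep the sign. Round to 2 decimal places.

Δd' = -1.51

Block 1: z(0.2975) = -0.532, z(0.4025) = -0.247, d' = -0.285
Block 2: z(0.7200) = 0.583, z(0.2600) = -0.643, d' = 1.226
Δd' = d'_Block 1 − d'_Block 2 = -0.285 − 1.226 = -1.511
Block 2 has the higher sensitivity.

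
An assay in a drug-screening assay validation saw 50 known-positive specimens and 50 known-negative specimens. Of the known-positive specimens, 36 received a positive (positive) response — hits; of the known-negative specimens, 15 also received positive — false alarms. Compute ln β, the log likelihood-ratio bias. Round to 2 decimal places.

ln β = -0.03

H = 36/50 = 0.7200
FA = 15/50 = 0.3000
Φ⁻¹(H) = Φ⁻¹(0.7200) = 0.583
Φ⁻¹(FA) = Φ⁻¹(0.3000) = -0.524
ln β = −½·[z(H)² − z(FA)²] = −0.5 × (0.340 − 0.275) = -0.0325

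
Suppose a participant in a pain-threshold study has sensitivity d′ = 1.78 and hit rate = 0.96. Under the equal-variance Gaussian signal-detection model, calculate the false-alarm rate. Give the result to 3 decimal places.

z(hit rate) = z(0.96) = 1.7507
z(FA) = z(H) − d' = 1.7507 − 1.78 = -0.0293
false-alarm rate = Φ(-0.0293) = 0.4883

false-alarm rate = 0.488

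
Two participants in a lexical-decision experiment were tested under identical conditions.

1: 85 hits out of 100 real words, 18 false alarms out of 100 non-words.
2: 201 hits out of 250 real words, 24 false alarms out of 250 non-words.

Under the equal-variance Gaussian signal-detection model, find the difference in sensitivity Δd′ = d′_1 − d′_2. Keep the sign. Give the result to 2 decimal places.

Δd′ = -0.21

1: z(0.8500) = 1.036, z(0.1800) = -0.915, d' = 1.951
2: z(0.8040) = 0.856, z(0.0960) = -1.305, d' = 2.161
Δd' = d'_1 − d'_2 = 1.951 − 2.161 = -0.210
2 has the higher sensitivity.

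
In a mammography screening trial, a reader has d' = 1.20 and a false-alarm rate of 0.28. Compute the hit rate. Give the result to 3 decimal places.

z(false-alarm rate) = z(0.28) = -0.5828
z(H) = z(FA) + d' = -0.5828 + 1.20 = 0.6172
hit rate = Φ(0.6172) = 0.7314

hit rate = 0.731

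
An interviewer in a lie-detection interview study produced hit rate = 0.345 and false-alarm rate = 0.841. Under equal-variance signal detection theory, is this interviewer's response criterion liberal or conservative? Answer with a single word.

z(H) = -0.399, z(FA) = 0.999
c = −½·(z(H) + z(FA)) = -0.300
c < 0 → liberal criterion (biased toward responding “yes”).

liberal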